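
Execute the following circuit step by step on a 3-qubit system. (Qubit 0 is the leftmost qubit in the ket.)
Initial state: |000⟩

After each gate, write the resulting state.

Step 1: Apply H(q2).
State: 1/√2|000⟩ + 1/√2|001⟩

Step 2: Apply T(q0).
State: 1/√2|000⟩ + 1/√2|001⟩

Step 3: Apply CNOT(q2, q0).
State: 1/√2|000⟩ + 1/√2|101⟩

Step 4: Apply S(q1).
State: 1/√2|000⟩ + 1/√2|101⟩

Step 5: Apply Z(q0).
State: 1/√2|000⟩ - 1/√2|101⟩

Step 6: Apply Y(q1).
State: (1/√2)i|010⟩ - (1/√2)i|111⟩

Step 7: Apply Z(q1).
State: -(1/√2)i|010⟩ + (1/√2)i|111⟩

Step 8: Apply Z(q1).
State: (1/√2)i|010⟩ - (1/√2)i|111⟩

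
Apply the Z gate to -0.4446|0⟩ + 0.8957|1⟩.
-0.4446|0⟩ - 0.8957|1⟩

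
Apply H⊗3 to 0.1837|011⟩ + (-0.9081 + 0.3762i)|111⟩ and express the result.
(-0.2561 + 0.133i)|000⟩ + (0.2561 - 0.133i)|001⟩ + (0.2561 - 0.133i)|010⟩ + (-0.2561 + 0.133i)|011⟩ + (0.386 - 0.133i)|100⟩ + (-0.386 + 0.133i)|101⟩ + (-0.386 + 0.133i)|110⟩ + (0.386 - 0.133i)|111⟩

H⊗3 gives amp(|y⟩) = (1/2√2) Σ_x (−1)^(x·y) amp(|x⟩), where x·y is the number of positions in which both x and y have a 1.
|000⟩: (0.1837 + (-0.9081 + 0.3762i))/(2√2) = (-0.2561 + 0.133i)
|001⟩: (-0.1837 - (-0.9081 + 0.3762i))/(2√2) = (0.2561 - 0.133i)
|010⟩: (-0.1837 - (-0.9081 + 0.3762i))/(2√2) = (0.2561 - 0.133i)
|011⟩: (0.1837 + (-0.9081 + 0.3762i))/(2√2) = (-0.2561 + 0.133i)
|100⟩: (0.1837 - (-0.9081 + 0.3762i))/(2√2) = (0.386 - 0.133i)
|101⟩: (-0.1837 + (-0.9081 + 0.3762i))/(2√2) = (-0.386 + 0.133i)
|110⟩: (-0.1837 + (-0.9081 + 0.3762i))/(2√2) = (-0.386 + 0.133i)
|111⟩: (0.1837 - (-0.9081 + 0.3762i))/(2√2) = (0.386 - 0.133i)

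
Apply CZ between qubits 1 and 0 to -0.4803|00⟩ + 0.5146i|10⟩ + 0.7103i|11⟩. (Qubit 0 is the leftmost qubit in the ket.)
-0.4803|00⟩ + 0.5146i|10⟩ - 0.7103i|11⟩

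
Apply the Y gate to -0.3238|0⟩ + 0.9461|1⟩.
-0.9461i|0⟩ - 0.3238i|1⟩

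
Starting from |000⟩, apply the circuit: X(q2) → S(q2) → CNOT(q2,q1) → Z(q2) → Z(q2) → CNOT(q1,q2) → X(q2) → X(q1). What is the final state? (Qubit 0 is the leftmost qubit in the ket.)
i|001⟩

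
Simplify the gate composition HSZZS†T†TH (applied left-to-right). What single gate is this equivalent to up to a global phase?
I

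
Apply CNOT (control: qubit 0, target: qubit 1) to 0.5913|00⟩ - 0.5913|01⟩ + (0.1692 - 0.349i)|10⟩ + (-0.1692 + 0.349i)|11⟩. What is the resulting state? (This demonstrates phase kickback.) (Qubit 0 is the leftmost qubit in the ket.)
0.5913|00⟩ - 0.5913|01⟩ + (-0.1692 + 0.349i)|10⟩ + (0.1692 - 0.349i)|11⟩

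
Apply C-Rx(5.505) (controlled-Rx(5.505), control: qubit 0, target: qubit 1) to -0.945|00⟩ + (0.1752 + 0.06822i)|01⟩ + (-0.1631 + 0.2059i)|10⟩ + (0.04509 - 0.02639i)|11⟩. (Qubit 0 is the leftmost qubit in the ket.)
-0.945|00⟩ + (0.1752 + 0.06822i)|01⟩ + (0.1409 - 0.2076i)|10⟩ + (0.03639 + 0.08629i)|11⟩

C-Rx(5.505) leaves the control-|0⟩ kets |00⟩, |01⟩ unchanged and applies Rx(5.505) to qubit 1 on the control-|1⟩ pair (|10⟩, |11⟩).
Rx(5.505) = [[cos(θ/2), −i·sin(θ/2)], [−i·sin(θ/2), cos(θ/2)]]; θ = 5.505, cos(θ/2) ≈ -0.925254, sin(θ/2) ≈ 0.379349.
With a = amp(|10⟩) = (-0.1631 + 0.2059i) and b = amp(|11⟩) = (0.04509 - 0.02639i):
new amp(|10⟩) = (-0.925254)·a + (-0.379349i)·b = (0.1409 - 0.2076i)
new amp(|11⟩) = (-0.379349i)·a + (-0.925254)·b = (0.03639 + 0.08629i)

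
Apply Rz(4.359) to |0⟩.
(-0.5718 - 0.8204i)|0⟩

Rz(4.359) = [[e^(−iθ/2), 0], [0, e^(iθ/2)]] with e^(±iθ/2) = cos(θ/2) ± i·sin(θ/2); θ = 4.359, cos(θ/2) ≈ -0.571804, sin(θ/2) ≈ 0.82039.
With a = amp(|0⟩) = 1 and b = amp(|1⟩) = 0:
new amp(|0⟩) = (-0.571804 - 0.82039i)·a = (-0.5718 - 0.8204i)
new amp(|1⟩) = (-0.571804 + 0.82039i)·b = 0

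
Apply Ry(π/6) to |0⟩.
0.9659|0⟩ + 0.2588|1⟩

Ry(π/6) = [[cos(θ/2), −sin(θ/2)], [sin(θ/2), cos(θ/2)]]; θ = π/6, cos(θ/2) ≈ 0.965926, sin(θ/2) ≈ 0.258819.
With a = amp(|0⟩) = 1 and b = amp(|1⟩) = 0:
new amp(|0⟩) = (0.965926)·a + (-0.258819)·b = 0.9659
new amp(|1⟩) = (0.258819)·a + (0.965926)·b = 0.2588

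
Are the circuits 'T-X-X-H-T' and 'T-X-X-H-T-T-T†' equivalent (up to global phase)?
Yes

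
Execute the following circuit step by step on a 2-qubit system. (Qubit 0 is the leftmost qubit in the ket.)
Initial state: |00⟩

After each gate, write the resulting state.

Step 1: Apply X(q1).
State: |01⟩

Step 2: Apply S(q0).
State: |01⟩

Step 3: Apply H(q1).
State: 1/√2|00⟩ - 1/√2|01⟩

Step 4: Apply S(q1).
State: 1/√2|00⟩ - (1/√2)i|01⟩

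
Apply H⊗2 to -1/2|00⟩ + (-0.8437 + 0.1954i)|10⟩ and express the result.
(-0.6719 + 0.0977i)|00⟩ + (-0.6719 + 0.0977i)|01⟩ + (0.1719 - 0.0977i)|10⟩ + (0.1719 - 0.0977i)|11⟩

H⊗2 gives amp(|y⟩) = (1/2) Σ_x (−1)^(x·y) amp(|x⟩), where x·y is the number of positions in which both x and y have a 1.
|00⟩: (-1/2 + (-0.8437 + 0.1954i))/2 = (-0.6719 + 0.0977i)
|01⟩: (-1/2 + (-0.8437 + 0.1954i))/2 = (-0.6719 + 0.0977i)
|10⟩: (-1/2 - (-0.8437 + 0.1954i))/2 = (0.1719 - 0.0977i)
|11⟩: (-1/2 - (-0.8437 + 0.1954i))/2 = (0.1719 - 0.0977i)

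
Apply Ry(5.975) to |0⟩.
-0.9882|0⟩ + 0.1535|1⟩

Ry(5.975) = [[cos(θ/2), −sin(θ/2)], [sin(θ/2), cos(θ/2)]]; θ = 5.975, cos(θ/2) ≈ -0.988151, sin(θ/2) ≈ 0.153484.
With a = amp(|0⟩) = 1 and b = amp(|1⟩) = 0:
new amp(|0⟩) = (-0.988151)·a + (-0.153484)·b = -0.9882
new amp(|1⟩) = (0.153484)·a + (-0.988151)·b = 0.1535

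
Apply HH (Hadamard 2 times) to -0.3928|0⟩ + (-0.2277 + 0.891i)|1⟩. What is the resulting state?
-0.3928|0⟩ + (-0.2277 + 0.891i)|1⟩

H² = I, so an even number of Hadamards cancels: H^2 = I and the state is unchanged.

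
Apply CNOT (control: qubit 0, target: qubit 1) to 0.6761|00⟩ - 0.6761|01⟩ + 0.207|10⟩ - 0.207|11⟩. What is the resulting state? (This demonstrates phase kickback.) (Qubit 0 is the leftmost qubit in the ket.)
0.6761|00⟩ - 0.6761|01⟩ - 0.207|10⟩ + 0.207|11⟩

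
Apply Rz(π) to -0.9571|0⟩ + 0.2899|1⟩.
0.9571i|0⟩ + 0.2899i|1⟩

Rz(π) = [[e^(−iθ/2), 0], [0, e^(iθ/2)]] with e^(±iθ/2) = cos(θ/2) ± i·sin(θ/2); θ = π, cos(θ/2) ≈ 0, sin(θ/2) ≈ 1.
With a = amp(|0⟩) = -0.9571 and b = amp(|1⟩) = 0.2899:
new amp(|0⟩) = (-i)·a = 0.9571i
new amp(|1⟩) = (i)·b = 0.2899i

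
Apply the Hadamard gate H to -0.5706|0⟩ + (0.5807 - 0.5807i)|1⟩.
(0.007142 - 0.4106i)|0⟩ + (-0.8141 + 0.4106i)|1⟩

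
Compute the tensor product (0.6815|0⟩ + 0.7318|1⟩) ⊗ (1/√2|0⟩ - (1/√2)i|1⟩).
0.4819|00⟩ - 0.4819i|01⟩ + 0.5175|10⟩ - 0.5175i|11⟩

amp(|b₁b₂…⟩) = product of the factor amplitudes for bits b₁, b₂, …; only kets whose every factor amplitude is nonzero survive.
|00⟩: (0.6815)(1/√2) = 0.4819
|01⟩: (0.6815)(-(1/√2)i) = -0.4819i
|10⟩: (0.7318)(1/√2) = 0.5175
|11⟩: (0.7318)(-(1/√2)i) = -0.5175i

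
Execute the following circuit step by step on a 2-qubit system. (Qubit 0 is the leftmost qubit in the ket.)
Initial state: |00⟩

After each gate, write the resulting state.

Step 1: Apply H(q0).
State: 1/√2|00⟩ + 1/√2|10⟩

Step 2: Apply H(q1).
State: 1/2|00⟩ + 1/2|01⟩ + 1/2|10⟩ + 1/2|11⟩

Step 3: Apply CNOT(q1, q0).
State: 1/2|00⟩ + 1/2|01⟩ + 1/2|10⟩ + 1/2|11⟩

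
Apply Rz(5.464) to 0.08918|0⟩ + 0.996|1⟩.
(-0.0818 - 0.03551i)|0⟩ + (-0.9136 + 0.3966i)|1⟩

Rz(5.464) = [[e^(−iθ/2), 0], [0, e^(iθ/2)]] with e^(±iθ/2) = cos(θ/2) ± i·sin(θ/2); θ = 5.464, cos(θ/2) ≈ -0.917283, sin(θ/2) ≈ 0.398236.
With a = amp(|0⟩) = 0.08918 and b = amp(|1⟩) = 0.996:
new amp(|0⟩) = (-0.917283 - 0.398236i)·a = (-0.0818 - 0.03551i)
new amp(|1⟩) = (-0.917283 + 0.398236i)·b = (-0.9136 + 0.3966i)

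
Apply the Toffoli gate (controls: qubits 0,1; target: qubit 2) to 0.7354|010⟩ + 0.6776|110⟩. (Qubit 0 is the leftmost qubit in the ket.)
0.7354|010⟩ + 0.6776|111⟩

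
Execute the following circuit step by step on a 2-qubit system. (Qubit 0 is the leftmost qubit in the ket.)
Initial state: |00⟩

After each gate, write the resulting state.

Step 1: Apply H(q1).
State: 1/√2|00⟩ + 1/√2|01⟩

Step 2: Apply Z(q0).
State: 1/√2|00⟩ + 1/√2|01⟩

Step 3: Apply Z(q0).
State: 1/√2|00⟩ + 1/√2|01⟩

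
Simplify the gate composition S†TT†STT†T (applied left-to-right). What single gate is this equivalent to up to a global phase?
T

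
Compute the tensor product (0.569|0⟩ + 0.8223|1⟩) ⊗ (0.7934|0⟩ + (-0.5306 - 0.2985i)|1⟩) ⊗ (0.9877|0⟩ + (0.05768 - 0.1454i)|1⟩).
0.4459|000⟩ + (0.02604 - 0.06564i)|001⟩ + (-0.2982 - 0.1678i)|010⟩ + (-0.04211 + 0.0341i)|011⟩ + 0.6444|100⟩ + (0.03763 - 0.09486i)|101⟩ + (-0.4309 - 0.2424i)|110⟩ + (-0.06086 + 0.04928i)|111⟩

amp(|b₁b₂…⟩) = product of the factor amplitudes for bits b₁, b₂, …; only kets whose every factor amplitude is nonzero survive.
|000⟩: (0.569)(0.7934)(0.9877) = 0.4459
|001⟩: (0.569)(0.7934)(0.05768 - 0.1454i) = (0.02604 - 0.06564i)
|010⟩: (0.569)(-0.5306 - 0.2985i)(0.9877) = (-0.2982 - 0.1678i)
|011⟩: (0.569)(-0.5306 - 0.2985i)(0.05768 - 0.1454i) = (-0.04211 + 0.0341i)
|100⟩: (0.8223)(0.7934)(0.9877) = 0.6444
|101⟩: (0.8223)(0.7934)(0.05768 - 0.1454i) = (0.03763 - 0.09486i)
|110⟩: (0.8223)(-0.5306 - 0.2985i)(0.9877) = (-0.4309 - 0.2424i)
|111⟩: (0.8223)(-0.5306 - 0.2985i)(0.05768 - 0.1454i) = (-0.06086 + 0.04928i)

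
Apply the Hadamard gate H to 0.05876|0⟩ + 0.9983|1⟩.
0.7475|0⟩ - 0.6644|1⟩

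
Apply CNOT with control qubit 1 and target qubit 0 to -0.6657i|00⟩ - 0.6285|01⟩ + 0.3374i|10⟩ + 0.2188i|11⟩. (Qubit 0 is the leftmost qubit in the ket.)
-0.6657i|00⟩ + 0.2188i|01⟩ + 0.3374i|10⟩ - 0.6285|11⟩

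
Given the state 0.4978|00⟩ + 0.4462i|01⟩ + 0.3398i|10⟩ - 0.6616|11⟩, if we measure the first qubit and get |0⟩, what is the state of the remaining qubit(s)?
0.7446|0⟩ + 0.6675i|1⟩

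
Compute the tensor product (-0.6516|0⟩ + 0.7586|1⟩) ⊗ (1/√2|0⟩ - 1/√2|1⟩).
-0.4608|00⟩ + 0.4608|01⟩ + 0.5364|10⟩ - 0.5364|11⟩

amp(|b₁b₂…⟩) = product of the factor amplitudes for bits b₁, b₂, …; only kets whose every factor amplitude is nonzero survive.
|00⟩: (-0.6516)(1/√2) = -0.4608
|01⟩: (-0.6516)(-1/√2) = 0.4608
|10⟩: (0.7586)(1/√2) = 0.5364
|11⟩: (0.7586)(-1/√2) = -0.5364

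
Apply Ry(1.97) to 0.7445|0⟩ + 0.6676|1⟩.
-0.1447|0⟩ + 0.9895|1⟩

Ry(1.97) = [[cos(θ/2), −sin(θ/2)], [sin(θ/2), cos(θ/2)]]; θ = 1.97, cos(θ/2) ≈ 0.552863, sin(θ/2) ≈ 0.833272.
With a = amp(|0⟩) = 0.7445 and b = amp(|1⟩) = 0.6676:
new amp(|0⟩) = (0.552863)·a + (-0.833272)·b = -0.1447
new amp(|1⟩) = (0.833272)·a + (0.552863)·b = 0.9895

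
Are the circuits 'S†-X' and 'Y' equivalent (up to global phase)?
No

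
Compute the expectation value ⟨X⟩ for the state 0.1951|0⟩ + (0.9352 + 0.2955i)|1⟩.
0.3649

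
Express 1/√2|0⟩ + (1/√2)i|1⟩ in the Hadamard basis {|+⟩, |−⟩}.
(1/2 + (1/2)i)|+⟩ + (1/2 - (1/2)i)|−⟩

With |ψ⟩ = α|0⟩ + β|1⟩, the Hadamard-basis coefficients are ⟨+|ψ⟩ = (α + β)/√2 and ⟨−|ψ⟩ = (α − β)/√2.
Here α = 1/√2, β = (1/√2)i: (α + β)/√2 = (1/2 + (1/2)i), (α − β)/√2 = (1/2 - (1/2)i).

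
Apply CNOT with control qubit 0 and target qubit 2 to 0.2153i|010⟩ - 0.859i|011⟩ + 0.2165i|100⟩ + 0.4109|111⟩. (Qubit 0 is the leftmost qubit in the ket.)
0.2153i|010⟩ - 0.859i|011⟩ + 0.2165i|101⟩ + 0.4109|110⟩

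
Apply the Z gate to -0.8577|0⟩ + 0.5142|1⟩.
-0.8577|0⟩ - 0.5142|1⟩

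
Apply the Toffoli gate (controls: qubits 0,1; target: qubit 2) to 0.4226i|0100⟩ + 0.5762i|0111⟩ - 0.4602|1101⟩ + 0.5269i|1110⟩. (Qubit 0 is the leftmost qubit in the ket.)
0.4226i|0100⟩ + 0.5762i|0111⟩ + 0.5269i|1100⟩ - 0.4602|1111⟩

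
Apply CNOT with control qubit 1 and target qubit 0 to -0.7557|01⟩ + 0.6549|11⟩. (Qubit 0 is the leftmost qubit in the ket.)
0.6549|01⟩ - 0.7557|11⟩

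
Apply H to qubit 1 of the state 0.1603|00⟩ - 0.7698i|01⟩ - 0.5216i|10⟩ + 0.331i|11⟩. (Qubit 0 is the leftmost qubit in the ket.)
(0.1133 - 0.5443i)|00⟩ + (0.1133 + 0.5443i)|01⟩ - 0.1348i|10⟩ - 0.6029i|11⟩

H on qubit 1 mixes each pair of kets that differ only in qubit 1: amplitudes (a, b) of (|…0…⟩, |…1…⟩) become ((a + b)/√2, (a − b)/√2). Kets absent from the input have amplitude 0.
(|00⟩, |01⟩): (a, b) = (0.1603, -0.7698i) → ((0.1133 - 0.5443i), (0.1133 + 0.5443i))
(|10⟩, |11⟩): (a, b) = (-0.5216i, 0.331i) → (-0.1348i, -0.6029i)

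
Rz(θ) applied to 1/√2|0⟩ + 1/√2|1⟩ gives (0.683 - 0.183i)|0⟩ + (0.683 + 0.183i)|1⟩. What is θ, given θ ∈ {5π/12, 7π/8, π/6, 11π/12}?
π/6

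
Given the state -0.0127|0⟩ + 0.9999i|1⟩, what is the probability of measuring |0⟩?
0.0001613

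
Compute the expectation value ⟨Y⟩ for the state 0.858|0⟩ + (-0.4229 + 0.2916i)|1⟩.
0.5004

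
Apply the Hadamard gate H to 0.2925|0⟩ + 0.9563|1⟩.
0.883|0⟩ - 0.4694|1⟩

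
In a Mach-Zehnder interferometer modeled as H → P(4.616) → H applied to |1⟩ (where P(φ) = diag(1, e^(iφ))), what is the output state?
(0.5481 + 0.4977i)|0⟩ + (0.4519 - 0.4977i)|1⟩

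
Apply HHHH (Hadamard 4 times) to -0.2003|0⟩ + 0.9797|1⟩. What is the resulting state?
-0.2003|0⟩ + 0.9797|1⟩

H² = I, so an even number of Hadamards cancels: H^4 = I and the state is unchanged.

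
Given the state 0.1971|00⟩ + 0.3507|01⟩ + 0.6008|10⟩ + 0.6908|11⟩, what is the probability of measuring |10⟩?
0.361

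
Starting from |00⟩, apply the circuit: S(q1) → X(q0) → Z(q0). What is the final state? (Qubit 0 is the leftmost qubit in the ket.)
-|10⟩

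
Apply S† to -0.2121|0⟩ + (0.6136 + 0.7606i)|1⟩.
-0.2121|0⟩ + (0.7606 - 0.6136i)|1⟩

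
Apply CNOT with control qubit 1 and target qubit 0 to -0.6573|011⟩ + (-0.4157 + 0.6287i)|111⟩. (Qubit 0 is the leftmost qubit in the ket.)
(-0.4157 + 0.6287i)|011⟩ - 0.6573|111⟩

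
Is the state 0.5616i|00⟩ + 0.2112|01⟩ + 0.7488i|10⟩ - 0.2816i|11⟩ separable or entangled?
Entangled

Writing the state as a|00⟩ + b|01⟩ + c|10⟩ + d|11⟩, it is a product state iff ad − bc = 0.
Here (a, b, c, d) = (0.5616i, 0.2112, 0.7488i, -0.2816i): ad − bc = (0.5616i)(-0.2816i) − (0.2112)(0.7488i) = (0.1581 - 0.1581i) ≠ 0, so the state is entangled.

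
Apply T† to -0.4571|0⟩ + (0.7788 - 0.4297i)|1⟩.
-0.4571|0⟩ + (0.2469 - 0.8545i)|1⟩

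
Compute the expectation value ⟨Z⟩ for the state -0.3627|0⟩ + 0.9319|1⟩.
-0.7369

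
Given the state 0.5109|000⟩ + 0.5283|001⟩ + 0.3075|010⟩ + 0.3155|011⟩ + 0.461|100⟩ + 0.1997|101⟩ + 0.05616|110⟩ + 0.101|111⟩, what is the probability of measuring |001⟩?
0.2791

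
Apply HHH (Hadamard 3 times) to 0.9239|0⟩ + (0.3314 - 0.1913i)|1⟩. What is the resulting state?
(0.8876 - 0.1353i)|0⟩ + (0.419 + 0.1353i)|1⟩

H² = I, so H^3 = H: a single Hadamard. With (a, b) = (0.9239, (0.3314 - 0.1913i)), H gives ((a + b)/√2, (a − b)/√2) = ((0.8876 - 0.1353i), (0.419 + 0.1353i)).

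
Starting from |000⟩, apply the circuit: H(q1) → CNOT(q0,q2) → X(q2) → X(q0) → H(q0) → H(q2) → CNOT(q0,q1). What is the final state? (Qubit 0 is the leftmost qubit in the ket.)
1/√8|000⟩ - 1/√8|001⟩ + 1/√8|010⟩ - 1/√8|011⟩ - 1/√8|100⟩ + 1/√8|101⟩ - 1/√8|110⟩ + 1/√8|111⟩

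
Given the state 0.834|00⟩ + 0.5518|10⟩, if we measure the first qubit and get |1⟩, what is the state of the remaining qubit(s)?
|0⟩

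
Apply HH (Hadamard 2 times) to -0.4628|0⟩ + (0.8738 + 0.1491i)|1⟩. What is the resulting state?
-0.4628|0⟩ + (0.8738 + 0.1491i)|1⟩

H² = I, so an even number of Hadamards cancels: H^2 = I and the state is unchanged.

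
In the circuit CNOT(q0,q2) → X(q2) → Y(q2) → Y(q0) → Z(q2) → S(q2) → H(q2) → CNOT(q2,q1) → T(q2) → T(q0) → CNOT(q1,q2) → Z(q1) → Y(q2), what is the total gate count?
13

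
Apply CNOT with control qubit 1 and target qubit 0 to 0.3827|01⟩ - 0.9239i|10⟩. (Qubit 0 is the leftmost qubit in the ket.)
-0.9239i|10⟩ + 0.3827|11⟩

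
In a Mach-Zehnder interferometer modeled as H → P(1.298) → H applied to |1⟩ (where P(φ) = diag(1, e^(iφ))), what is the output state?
(0.3653 - 0.4815i)|0⟩ + (0.6347 + 0.4815i)|1⟩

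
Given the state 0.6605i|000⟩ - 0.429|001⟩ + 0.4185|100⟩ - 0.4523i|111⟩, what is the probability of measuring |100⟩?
0.1751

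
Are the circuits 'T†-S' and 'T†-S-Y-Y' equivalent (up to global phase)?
Yes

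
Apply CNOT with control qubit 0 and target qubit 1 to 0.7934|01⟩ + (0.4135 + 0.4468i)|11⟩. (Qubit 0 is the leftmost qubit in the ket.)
0.7934|01⟩ + (0.4135 + 0.4468i)|10⟩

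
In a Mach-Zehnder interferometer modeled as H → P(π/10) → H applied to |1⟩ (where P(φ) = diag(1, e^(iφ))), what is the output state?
(0.02447 - 0.1545i)|0⟩ + (0.9755 + 0.1545i)|1⟩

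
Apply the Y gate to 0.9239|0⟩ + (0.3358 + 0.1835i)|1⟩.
(0.1835 - 0.3358i)|0⟩ + 0.9239i|1⟩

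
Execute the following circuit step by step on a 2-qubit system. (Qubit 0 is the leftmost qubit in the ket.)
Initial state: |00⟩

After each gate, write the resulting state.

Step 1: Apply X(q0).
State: |10⟩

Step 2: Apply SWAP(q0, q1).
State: |01⟩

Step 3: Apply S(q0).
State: |01⟩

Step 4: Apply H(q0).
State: 1/√2|01⟩ + 1/√2|11⟩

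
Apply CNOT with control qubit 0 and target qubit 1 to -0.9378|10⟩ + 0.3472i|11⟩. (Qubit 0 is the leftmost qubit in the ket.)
0.3472i|10⟩ - 0.9378|11⟩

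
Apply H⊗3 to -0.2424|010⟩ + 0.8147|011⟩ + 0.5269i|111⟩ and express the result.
(0.2023 + 0.1863i)|000⟩ + (-0.3737 - 0.1863i)|001⟩ + (-0.2023 - 0.1863i)|010⟩ + (0.3737 + 0.1863i)|011⟩ + (0.2023 - 0.1863i)|100⟩ + (-0.3737 + 0.1863i)|101⟩ + (-0.2023 + 0.1863i)|110⟩ + (0.3737 - 0.1863i)|111⟩

H⊗3 gives amp(|y⟩) = (1/2√2) Σ_x (−1)^(x·y) amp(|x⟩), where x·y is the number of positions in which both x and y have a 1.
|000⟩: (-0.2424 + 0.8147 + 0.5269i)/(2√2) = (0.2023 + 0.1863i)
|001⟩: (-0.2424 - 0.8147 - 0.5269i)/(2√2) = (-0.3737 - 0.1863i)
|010⟩: (0.2424 - 0.8147 - 0.5269i)/(2√2) = (-0.2023 - 0.1863i)
|011⟩: (0.2424 + 0.8147 + 0.5269i)/(2√2) = (0.3737 + 0.1863i)
|100⟩: (-0.2424 + 0.8147 - 0.5269i)/(2√2) = (0.2023 - 0.1863i)
|101⟩: (-0.2424 - 0.8147 + 0.5269i)/(2√2) = (-0.3737 + 0.1863i)
|110⟩: (0.2424 - 0.8147 + 0.5269i)/(2√2) = (-0.2023 + 0.1863i)
|111⟩: (0.2424 + 0.8147 - 0.5269i)/(2√2) = (0.3737 - 0.1863i)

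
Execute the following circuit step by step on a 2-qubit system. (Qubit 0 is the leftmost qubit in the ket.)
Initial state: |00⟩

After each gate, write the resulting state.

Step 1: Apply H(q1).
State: 1/√2|00⟩ + 1/√2|01⟩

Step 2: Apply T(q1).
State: 1/√2|00⟩ + (1/2 + (1/2)i)|01⟩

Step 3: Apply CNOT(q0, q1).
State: 1/√2|00⟩ + (1/2 + (1/2)i)|01⟩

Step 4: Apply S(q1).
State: 1/√2|00⟩ + (-1/2 + (1/2)i)|01⟩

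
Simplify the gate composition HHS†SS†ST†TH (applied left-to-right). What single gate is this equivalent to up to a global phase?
H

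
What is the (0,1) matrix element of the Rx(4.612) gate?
-0.7417i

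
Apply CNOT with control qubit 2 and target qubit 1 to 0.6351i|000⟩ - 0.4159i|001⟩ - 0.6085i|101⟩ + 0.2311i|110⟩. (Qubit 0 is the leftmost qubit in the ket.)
0.6351i|000⟩ - 0.4159i|011⟩ + 0.2311i|110⟩ - 0.6085i|111⟩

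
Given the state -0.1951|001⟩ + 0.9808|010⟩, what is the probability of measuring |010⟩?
0.962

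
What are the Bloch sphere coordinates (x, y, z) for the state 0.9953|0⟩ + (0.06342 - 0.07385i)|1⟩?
(0.1262, -0.147, 0.9811)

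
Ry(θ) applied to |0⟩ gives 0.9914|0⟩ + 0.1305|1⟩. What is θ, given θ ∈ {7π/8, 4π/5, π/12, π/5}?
π/12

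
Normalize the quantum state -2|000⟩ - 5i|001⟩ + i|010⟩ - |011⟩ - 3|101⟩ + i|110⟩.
-0.3123|000⟩ - 0.7809i|001⟩ + 0.1562i|010⟩ - 0.1562|011⟩ - 0.4685|101⟩ + 0.1562i|110⟩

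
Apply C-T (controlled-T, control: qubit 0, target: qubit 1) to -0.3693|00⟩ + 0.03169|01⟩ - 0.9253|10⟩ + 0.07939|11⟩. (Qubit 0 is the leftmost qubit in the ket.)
-0.3693|00⟩ + 0.03169|01⟩ - 0.9253|10⟩ + (0.05614 + 0.05614i)|11⟩

C-T leaves the control-|0⟩ kets |00⟩, |01⟩ unchanged and applies T to qubit 1 on the control-|1⟩ pair (|10⟩, |11⟩).
T = [[1, 0], [0, (1/√2 + (1/√2)i)]].
With a = amp(|10⟩) = -0.9253 and b = amp(|11⟩) = 0.07939:
new amp(|10⟩) = (1)·a = -0.9253
new amp(|11⟩) = (1/√2 + (1/√2)i)·b = (0.05614 + 0.05614i)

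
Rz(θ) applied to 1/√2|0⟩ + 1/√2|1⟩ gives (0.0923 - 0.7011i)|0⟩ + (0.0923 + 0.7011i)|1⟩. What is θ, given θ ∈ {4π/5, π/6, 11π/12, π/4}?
11π/12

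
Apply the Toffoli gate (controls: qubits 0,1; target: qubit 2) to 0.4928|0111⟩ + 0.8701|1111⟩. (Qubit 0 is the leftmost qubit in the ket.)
0.4928|0111⟩ + 0.8701|1101⟩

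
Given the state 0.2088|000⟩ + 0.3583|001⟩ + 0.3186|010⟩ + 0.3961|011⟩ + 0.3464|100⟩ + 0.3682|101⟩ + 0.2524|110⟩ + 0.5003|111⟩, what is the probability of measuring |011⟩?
0.1569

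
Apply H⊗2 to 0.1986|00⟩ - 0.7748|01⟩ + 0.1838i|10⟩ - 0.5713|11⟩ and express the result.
(-0.5738 + 0.0919i)|00⟩ + (0.7724 + 0.0919i)|01⟩ + (-0.00245 - 0.0919i)|10⟩ + (0.2011 - 0.0919i)|11⟩

H⊗2 gives amp(|y⟩) = (1/2) Σ_x (−1)^(x·y) amp(|x⟩), where x·y is the number of positions in which both x and y have a 1.
|00⟩: (0.1986 - 0.7748 + 0.1838i - 0.5713)/2 = (-0.5738 + 0.0919i)
|01⟩: (0.1986 + 0.7748 + 0.1838i + 0.5713)/2 = (0.7724 + 0.0919i)
|10⟩: (0.1986 - 0.7748 - 0.1838i + 0.5713)/2 = (-0.00245 - 0.0919i)
|11⟩: (0.1986 + 0.7748 - 0.1838i - 0.5713)/2 = (0.2011 - 0.0919i)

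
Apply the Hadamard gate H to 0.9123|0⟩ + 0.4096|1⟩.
0.9347|0⟩ + 0.3555|1⟩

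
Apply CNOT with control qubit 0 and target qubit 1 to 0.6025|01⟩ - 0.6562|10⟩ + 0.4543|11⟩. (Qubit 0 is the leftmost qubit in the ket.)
0.6025|01⟩ + 0.4543|10⟩ - 0.6562|11⟩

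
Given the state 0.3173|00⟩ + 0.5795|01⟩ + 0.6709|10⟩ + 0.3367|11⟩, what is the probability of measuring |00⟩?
0.1007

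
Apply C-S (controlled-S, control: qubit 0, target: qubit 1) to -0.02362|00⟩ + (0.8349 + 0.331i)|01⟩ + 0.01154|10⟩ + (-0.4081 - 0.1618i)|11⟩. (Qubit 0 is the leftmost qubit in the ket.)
-0.02362|00⟩ + (0.8349 + 0.331i)|01⟩ + 0.01154|10⟩ + (0.1618 - 0.4081i)|11⟩

C-S leaves the control-|0⟩ kets |00⟩, |01⟩ unchanged and applies S to qubit 1 on the control-|1⟩ pair (|10⟩, |11⟩).
S = [[1, 0], [0, i]].
With a = amp(|10⟩) = 0.01154 and b = amp(|11⟩) = (-0.4081 - 0.1618i):
new amp(|10⟩) = (1)·a = 0.01154
new amp(|11⟩) = (i)·b = (0.1618 - 0.4081i)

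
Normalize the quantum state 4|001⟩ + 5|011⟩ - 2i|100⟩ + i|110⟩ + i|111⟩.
0.5835|001⟩ + 0.7293|011⟩ - 0.2917i|100⟩ + 0.1459i|110⟩ + 0.1459i|111⟩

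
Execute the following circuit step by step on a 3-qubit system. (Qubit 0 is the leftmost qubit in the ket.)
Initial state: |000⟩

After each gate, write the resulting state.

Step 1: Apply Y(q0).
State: i|100⟩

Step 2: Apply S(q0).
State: -|100⟩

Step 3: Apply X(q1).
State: -|110⟩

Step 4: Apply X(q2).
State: -|111⟩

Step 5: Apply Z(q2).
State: |111⟩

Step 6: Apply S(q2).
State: i|111⟩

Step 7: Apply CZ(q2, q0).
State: -i|111⟩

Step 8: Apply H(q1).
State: -(1/√2)i|101⟩ + (1/√2)i|111⟩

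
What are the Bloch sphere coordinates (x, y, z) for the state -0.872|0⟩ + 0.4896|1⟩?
(-0.8539, 0, 0.5207)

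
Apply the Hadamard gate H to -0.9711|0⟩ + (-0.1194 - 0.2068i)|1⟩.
(-0.7711 - 0.1462i)|0⟩ + (-0.6022 + 0.1462i)|1⟩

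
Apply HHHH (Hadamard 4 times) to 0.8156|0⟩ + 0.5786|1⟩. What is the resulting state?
0.8156|0⟩ + 0.5786|1⟩

H² = I, so an even number of Hadamards cancels: H^4 = I and the state is unchanged.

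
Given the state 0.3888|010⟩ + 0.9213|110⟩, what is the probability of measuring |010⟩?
0.1512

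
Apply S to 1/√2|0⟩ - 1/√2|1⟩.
1/√2|0⟩ - (1/√2)i|1⟩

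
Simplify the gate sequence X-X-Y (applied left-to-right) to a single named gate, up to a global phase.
Y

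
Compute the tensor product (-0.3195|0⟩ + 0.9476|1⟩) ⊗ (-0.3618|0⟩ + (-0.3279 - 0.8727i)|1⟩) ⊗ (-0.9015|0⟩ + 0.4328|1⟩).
-0.1042|000⟩ + 0.05003|001⟩ + (-0.09444 - 0.2514i)|010⟩ + (0.04534 + 0.1207i)|011⟩ + 0.3091|100⟩ - 0.1484|101⟩ + (0.2801 + 0.7455i)|110⟩ + (-0.1345 - 0.3579i)|111⟩

amp(|b₁b₂…⟩) = product of the factor amplitudes for bits b₁, b₂, …; only kets whose every factor amplitude is nonzero survive.
|000⟩: (-0.3195)(-0.3618)(-0.9015) = -0.1042
|001⟩: (-0.3195)(-0.3618)(0.4328) = 0.05003
|010⟩: (-0.3195)(-0.3279 - 0.8727i)(-0.9015) = (-0.09444 - 0.2514i)
|011⟩: (-0.3195)(-0.3279 - 0.8727i)(0.4328) = (0.04534 + 0.1207i)
|100⟩: (0.9476)(-0.3618)(-0.9015) = 0.3091
|101⟩: (0.9476)(-0.3618)(0.4328) = -0.1484
|110⟩: (0.9476)(-0.3279 - 0.8727i)(-0.9015) = (0.2801 + 0.7455i)
|111⟩: (0.9476)(-0.3279 - 0.8727i)(0.4328) = (-0.1345 - 0.3579i)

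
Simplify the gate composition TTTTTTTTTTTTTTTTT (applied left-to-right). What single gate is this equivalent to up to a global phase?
T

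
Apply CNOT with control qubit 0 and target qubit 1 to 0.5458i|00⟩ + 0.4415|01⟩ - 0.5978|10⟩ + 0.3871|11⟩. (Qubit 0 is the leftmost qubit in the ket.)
0.5458i|00⟩ + 0.4415|01⟩ + 0.3871|10⟩ - 0.5978|11⟩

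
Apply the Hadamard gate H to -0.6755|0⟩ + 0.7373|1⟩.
0.0437|0⟩ - 0.999|1⟩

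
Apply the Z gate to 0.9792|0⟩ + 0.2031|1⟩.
0.9792|0⟩ - 0.2031|1⟩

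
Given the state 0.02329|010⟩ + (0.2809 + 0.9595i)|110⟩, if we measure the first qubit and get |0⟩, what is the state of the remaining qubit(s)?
|10⟩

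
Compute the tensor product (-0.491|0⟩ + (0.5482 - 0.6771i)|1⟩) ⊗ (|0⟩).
-0.491|00⟩ + (0.5482 - 0.6771i)|10⟩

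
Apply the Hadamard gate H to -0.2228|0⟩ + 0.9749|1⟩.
0.5318|0⟩ - 0.8469|1⟩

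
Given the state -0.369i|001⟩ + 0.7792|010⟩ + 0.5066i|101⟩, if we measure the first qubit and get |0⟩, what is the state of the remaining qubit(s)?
-0.428i|01⟩ + 0.9038|10⟩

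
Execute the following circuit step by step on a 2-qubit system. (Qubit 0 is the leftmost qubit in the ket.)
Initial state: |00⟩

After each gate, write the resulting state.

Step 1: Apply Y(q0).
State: i|10⟩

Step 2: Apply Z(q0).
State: -i|10⟩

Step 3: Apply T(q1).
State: -i|10⟩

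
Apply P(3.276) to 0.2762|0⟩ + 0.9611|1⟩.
0.2762|0⟩ + (-0.9524 - 0.1288i)|1⟩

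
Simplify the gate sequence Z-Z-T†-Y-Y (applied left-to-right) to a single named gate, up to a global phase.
T†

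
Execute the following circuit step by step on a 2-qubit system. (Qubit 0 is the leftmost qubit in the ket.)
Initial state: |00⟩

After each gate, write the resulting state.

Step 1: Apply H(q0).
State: 1/√2|00⟩ + 1/√2|10⟩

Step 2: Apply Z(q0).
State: 1/√2|00⟩ - 1/√2|10⟩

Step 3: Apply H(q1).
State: 1/2|00⟩ + 1/2|01⟩ - 1/2|10⟩ - 1/2|11⟩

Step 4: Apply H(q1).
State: 1/√2|00⟩ - 1/√2|10⟩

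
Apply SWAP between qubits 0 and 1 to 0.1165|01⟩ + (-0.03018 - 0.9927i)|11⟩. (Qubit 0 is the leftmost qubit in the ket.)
0.1165|10⟩ + (-0.03018 - 0.9927i)|11⟩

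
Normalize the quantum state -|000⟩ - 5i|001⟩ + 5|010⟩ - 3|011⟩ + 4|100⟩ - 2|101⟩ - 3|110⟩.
-0.106|000⟩ - 0.53i|001⟩ + 0.53|010⟩ - 0.318|011⟩ + 0.424|100⟩ - 0.212|101⟩ - 0.318|110⟩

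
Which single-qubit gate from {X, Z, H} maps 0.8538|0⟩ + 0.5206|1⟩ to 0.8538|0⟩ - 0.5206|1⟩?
Z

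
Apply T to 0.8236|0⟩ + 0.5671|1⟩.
0.8236|0⟩ + (0.401 + 0.401i)|1⟩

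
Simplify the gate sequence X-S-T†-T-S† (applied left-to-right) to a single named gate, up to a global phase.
X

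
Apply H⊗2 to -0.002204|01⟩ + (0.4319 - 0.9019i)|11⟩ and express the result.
(0.2148 - 0.451i)|00⟩ + (-0.2148 + 0.451i)|01⟩ + (-0.2171 + 0.451i)|10⟩ + (0.2171 - 0.451i)|11⟩

H⊗2 gives amp(|y⟩) = (1/2) Σ_x (−1)^(x·y) amp(|x⟩), where x·y is the number of positions in which both x and y have a 1.
|00⟩: (-0.002204 + (0.4319 - 0.9019i))/2 = (0.2148 - 0.451i)
|01⟩: (0.002204 - (0.4319 - 0.9019i))/2 = (-0.2148 + 0.451i)
|10⟩: (-0.002204 - (0.4319 - 0.9019i))/2 = (-0.2171 + 0.451i)
|11⟩: (0.002204 + (0.4319 - 0.9019i))/2 = (0.2171 - 0.451i)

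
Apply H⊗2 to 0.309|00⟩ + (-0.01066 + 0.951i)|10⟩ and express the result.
(0.1492 + 0.4755i)|00⟩ + (0.1492 + 0.4755i)|01⟩ + (0.1598 - 0.4755i)|10⟩ + (0.1598 - 0.4755i)|11⟩

H⊗2 gives amp(|y⟩) = (1/2) Σ_x (−1)^(x·y) amp(|x⟩), where x·y is the number of positions in which both x and y have a 1.
|00⟩: (0.309 + (-0.01066 + 0.951i))/2 = (0.1492 + 0.4755i)
|01⟩: (0.309 + (-0.01066 + 0.951i))/2 = (0.1492 + 0.4755i)
|10⟩: (0.309 - (-0.01066 + 0.951i))/2 = (0.1598 - 0.4755i)
|11⟩: (0.309 - (-0.01066 + 0.951i))/2 = (0.1598 - 0.4755i)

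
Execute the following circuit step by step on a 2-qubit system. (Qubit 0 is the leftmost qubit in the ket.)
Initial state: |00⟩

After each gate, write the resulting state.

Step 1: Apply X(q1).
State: |01⟩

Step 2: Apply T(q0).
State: |01⟩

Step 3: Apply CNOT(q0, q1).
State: |01⟩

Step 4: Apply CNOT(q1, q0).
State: |11⟩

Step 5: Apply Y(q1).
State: -i|10⟩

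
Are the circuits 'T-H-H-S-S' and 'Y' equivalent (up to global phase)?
No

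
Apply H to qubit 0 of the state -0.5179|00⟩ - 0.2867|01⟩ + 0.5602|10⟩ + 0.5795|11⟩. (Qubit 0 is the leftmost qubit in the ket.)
0.02991|00⟩ + 0.207|01⟩ - 0.7623|10⟩ - 0.6125|11⟩

H on qubit 0 mixes each pair of kets that differ only in qubit 0: amplitudes (a, b) of (|…0…⟩, |…1…⟩) become ((a + b)/√2, (a − b)/√2). Kets absent from the input have amplitude 0.
(|00⟩, |10⟩): (a, b) = (-0.5179, 0.5602) → (0.02991, -0.7623)
(|01⟩, |11⟩): (a, b) = (-0.2867, 0.5795) → (0.207, -0.6125)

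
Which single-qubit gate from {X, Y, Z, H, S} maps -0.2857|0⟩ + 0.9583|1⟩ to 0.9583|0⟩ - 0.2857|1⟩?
X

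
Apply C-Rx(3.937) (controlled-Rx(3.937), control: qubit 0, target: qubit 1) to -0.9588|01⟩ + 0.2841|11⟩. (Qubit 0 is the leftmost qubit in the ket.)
-0.9588|01⟩ - 0.2619i|10⟩ - 0.11|11⟩

C-Rx(3.937) leaves the control-|0⟩ kets |00⟩, |01⟩ unchanged and applies Rx(3.937) to qubit 1 on the control-|1⟩ pair (|10⟩, |11⟩).
Rx(3.937) = [[cos(θ/2), −i·sin(θ/2)], [−i·sin(θ/2), cos(θ/2)]]; θ = 3.937, cos(θ/2) ≈ -0.387302, sin(θ/2) ≈ 0.921953.
With a = amp(|10⟩) = 0 and b = amp(|11⟩) = 0.2841:
new amp(|10⟩) = (-0.387302)·a + (-0.921953i)·b = -0.2619i
new amp(|11⟩) = (-0.921953i)·a + (-0.387302)·b = -0.11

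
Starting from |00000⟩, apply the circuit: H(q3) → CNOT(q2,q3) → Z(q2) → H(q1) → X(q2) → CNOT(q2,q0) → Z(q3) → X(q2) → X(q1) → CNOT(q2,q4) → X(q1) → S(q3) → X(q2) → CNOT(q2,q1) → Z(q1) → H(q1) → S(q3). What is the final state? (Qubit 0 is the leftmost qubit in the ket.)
1/√2|11100⟩ + 1/√2|11110⟩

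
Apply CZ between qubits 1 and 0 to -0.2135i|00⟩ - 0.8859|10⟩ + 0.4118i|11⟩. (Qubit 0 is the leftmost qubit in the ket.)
-0.2135i|00⟩ - 0.8859|10⟩ - 0.4118i|11⟩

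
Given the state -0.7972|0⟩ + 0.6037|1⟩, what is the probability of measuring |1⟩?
0.3645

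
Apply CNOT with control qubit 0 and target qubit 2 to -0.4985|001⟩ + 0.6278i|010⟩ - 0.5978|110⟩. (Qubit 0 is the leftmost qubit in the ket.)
-0.4985|001⟩ + 0.6278i|010⟩ - 0.5978|111⟩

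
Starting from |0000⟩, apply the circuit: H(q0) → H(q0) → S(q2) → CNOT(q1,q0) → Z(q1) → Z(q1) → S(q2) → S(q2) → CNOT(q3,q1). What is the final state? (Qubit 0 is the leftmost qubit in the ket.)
|0000⟩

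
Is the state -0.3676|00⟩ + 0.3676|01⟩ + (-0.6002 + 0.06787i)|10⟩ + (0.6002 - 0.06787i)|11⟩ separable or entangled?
Separable

Writing the state as a|00⟩ + b|01⟩ + c|10⟩ + d|11⟩, it is a product state iff ad − bc = 0.
Here (a, b, c, d) = (-0.3676, 0.3676, (-0.6002 + 0.06787i), (0.6002 - 0.06787i)): ad − bc = (-0.3676)(0.6002 - 0.06787i) − (0.3676)(-0.6002 + 0.06787i) = 0, so the state is separable.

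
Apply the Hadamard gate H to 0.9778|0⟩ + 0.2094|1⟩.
0.8395|0⟩ + 0.5433|1⟩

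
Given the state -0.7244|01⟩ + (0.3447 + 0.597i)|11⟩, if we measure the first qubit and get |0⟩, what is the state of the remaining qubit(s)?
-|1⟩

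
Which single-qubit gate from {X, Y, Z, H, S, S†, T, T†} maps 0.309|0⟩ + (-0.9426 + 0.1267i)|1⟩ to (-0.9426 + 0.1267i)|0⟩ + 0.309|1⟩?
X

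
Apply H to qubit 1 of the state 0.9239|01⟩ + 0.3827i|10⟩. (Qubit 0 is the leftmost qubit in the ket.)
0.6533|00⟩ - 0.6533|01⟩ + 0.2706i|10⟩ + 0.2706i|11⟩

H on qubit 1 mixes each pair of kets that differ only in qubit 1: amplitudes (a, b) of (|…0…⟩, |…1…⟩) become ((a + b)/√2, (a − b)/√2). Kets absent from the input have amplitude 0.
(|00⟩, |01⟩): (a, b) = (0, 0.9239) → (0.6533, -0.6533)
(|10⟩, |11⟩): (a, b) = (0.3827i, 0) → (0.2706i, 0.2706i)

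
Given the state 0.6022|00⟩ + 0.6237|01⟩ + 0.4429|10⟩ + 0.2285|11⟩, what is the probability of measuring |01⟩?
0.389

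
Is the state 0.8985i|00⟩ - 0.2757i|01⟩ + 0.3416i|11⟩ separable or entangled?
Entangled

Writing the state as a|00⟩ + b|01⟩ + c|10⟩ + d|11⟩, it is a product state iff ad − bc = 0.
Here (a, b, c, d) = (0.8985i, -0.2757i, 0, 0.3416i): ad − bc = (0.8985i)(0.3416i) − (-0.2757i)(0) = -0.3069 ≠ 0, so the state is entangled.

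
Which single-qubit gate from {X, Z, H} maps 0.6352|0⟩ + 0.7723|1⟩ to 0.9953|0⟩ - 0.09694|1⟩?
H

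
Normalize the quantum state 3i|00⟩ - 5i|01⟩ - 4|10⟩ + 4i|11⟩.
0.3693i|00⟩ - 0.6155i|01⟩ - 0.4924|10⟩ + 0.4924i|11⟩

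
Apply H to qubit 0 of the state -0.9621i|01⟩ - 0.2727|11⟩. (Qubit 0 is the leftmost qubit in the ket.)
(-0.1928 - 0.6803i)|01⟩ + (0.1928 - 0.6803i)|11⟩

H on qubit 0 mixes each pair of kets that differ only in qubit 0: amplitudes (a, b) of (|…0…⟩, |…1…⟩) become ((a + b)/√2, (a − b)/√2). Kets absent from the input have amplitude 0.
(|01⟩, |11⟩): (a, b) = (-0.9621i, -0.2727) → ((-0.1928 - 0.6803i), (0.1928 - 0.6803i))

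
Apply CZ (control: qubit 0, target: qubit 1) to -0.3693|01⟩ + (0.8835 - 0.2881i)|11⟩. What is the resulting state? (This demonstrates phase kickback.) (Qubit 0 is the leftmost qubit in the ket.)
-0.3693|01⟩ + (-0.8835 + 0.2881i)|11⟩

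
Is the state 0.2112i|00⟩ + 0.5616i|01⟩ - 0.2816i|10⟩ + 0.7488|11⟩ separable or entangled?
Entangled

Writing the state as a|00⟩ + b|01⟩ + c|10⟩ + d|11⟩, it is a product state iff ad − bc = 0.
Here (a, b, c, d) = (0.2112i, 0.5616i, -0.2816i, 0.7488): ad − bc = (0.2112i)(0.7488) − (0.5616i)(-0.2816i) = (-0.1581 + 0.1581i) ≠ 0, so the state is entangled.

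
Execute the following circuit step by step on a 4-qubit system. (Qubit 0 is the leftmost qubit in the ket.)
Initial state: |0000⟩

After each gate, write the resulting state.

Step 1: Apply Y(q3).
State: i|0001⟩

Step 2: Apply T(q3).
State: (-1/√2 + (1/√2)i)|0001⟩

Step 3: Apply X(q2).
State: (-1/√2 + (1/√2)i)|0011⟩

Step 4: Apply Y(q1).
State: (-1/√2 - (1/√2)i)|0111⟩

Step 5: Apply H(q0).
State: (-1/2 - (1/2)i)|0111⟩ + (-1/2 - (1/2)i)|1111⟩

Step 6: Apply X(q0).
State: (-1/2 - (1/2)i)|0111⟩ + (-1/2 - (1/2)i)|1111⟩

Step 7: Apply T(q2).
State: -(1/√2)i|0111⟩ - (1/√2)i|1111⟩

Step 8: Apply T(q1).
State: (1/2 - (1/2)i)|0111⟩ + (1/2 - (1/2)i)|1111⟩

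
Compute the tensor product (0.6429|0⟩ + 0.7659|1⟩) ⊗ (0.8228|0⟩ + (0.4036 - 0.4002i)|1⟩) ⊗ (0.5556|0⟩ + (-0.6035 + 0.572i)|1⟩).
0.2939|000⟩ + (-0.3192 + 0.3026i)|001⟩ + (0.1442 - 0.1429i)|010⟩ + (-0.009424 + 0.3037i)|011⟩ + 0.3501|100⟩ + (-0.3803 + 0.3605i)|101⟩ + (0.1717 - 0.1703i)|110⟩ + (-0.01123 + 0.3618i)|111⟩

amp(|b₁b₂…⟩) = product of the factor amplitudes for bits b₁, b₂, …; only kets whose every factor amplitude is nonzero survive.
|000⟩: (0.6429)(0.8228)(0.5556) = 0.2939
|001⟩: (0.6429)(0.8228)(-0.6035 + 0.572i) = (-0.3192 + 0.3026i)
|010⟩: (0.6429)(0.4036 - 0.4002i)(0.5556) = (0.1442 - 0.1429i)
|011⟩: (0.6429)(0.4036 - 0.4002i)(-0.6035 + 0.572i) = (-0.009424 + 0.3037i)
|100⟩: (0.7659)(0.8228)(0.5556) = 0.3501
|101⟩: (0.7659)(0.8228)(-0.6035 + 0.572i) = (-0.3803 + 0.3605i)
|110⟩: (0.7659)(0.4036 - 0.4002i)(0.5556) = (0.1717 - 0.1703i)
|111⟩: (0.7659)(0.4036 - 0.4002i)(-0.6035 + 0.572i) = (-0.01123 + 0.3618i)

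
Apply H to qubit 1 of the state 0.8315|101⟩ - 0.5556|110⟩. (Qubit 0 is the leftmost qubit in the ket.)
-0.3929|100⟩ + 0.588|101⟩ + 0.3929|110⟩ + 0.588|111⟩

H on qubit 1 mixes each pair of kets that differ only in qubit 1: amplitudes (a, b) of (|…0…⟩, |…1…⟩) become ((a + b)/√2, (a − b)/√2). Kets absent from the input have amplitude 0.
(|100⟩, |110⟩): (a, b) = (0, -0.5556) → (-0.3929, 0.3929)
(|101⟩, |111⟩): (a, b) = (0.8315, 0) → (0.588, 0.588)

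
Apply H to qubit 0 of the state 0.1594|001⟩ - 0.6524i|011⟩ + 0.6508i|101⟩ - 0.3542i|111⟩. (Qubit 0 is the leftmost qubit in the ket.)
(0.1127 + 0.4602i)|001⟩ - 0.7118i|011⟩ + (0.1127 - 0.4602i)|101⟩ - 0.2109i|111⟩

H on qubit 0 mixes each pair of kets that differ only in qubit 0: amplitudes (a, b) of (|…0…⟩, |…1…⟩) become ((a + b)/√2, (a − b)/√2). Kets absent from the input have amplitude 0.
(|001⟩, |101⟩): (a, b) = (0.1594, 0.6508i) → ((0.1127 + 0.4602i), (0.1127 - 0.4602i))
(|011⟩, |111⟩): (a, b) = (-0.6524i, -0.3542i) → (-0.7118i, -0.2109i)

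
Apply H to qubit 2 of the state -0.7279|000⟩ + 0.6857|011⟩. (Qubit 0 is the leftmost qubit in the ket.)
-0.5147|000⟩ - 0.5147|001⟩ + 0.4849|010⟩ - 0.4849|011⟩

H on qubit 2 mixes each pair of kets that differ only in qubit 2: amplitudes (a, b) of (|…0…⟩, |…1…⟩) become ((a + b)/√2, (a − b)/√2). Kets absent from the input have amplitude 0.
(|000⟩, |001⟩): (a, b) = (-0.7279, 0) → (-0.5147, -0.5147)
(|010⟩, |011⟩): (a, b) = (0, 0.6857) → (0.4849, -0.4849)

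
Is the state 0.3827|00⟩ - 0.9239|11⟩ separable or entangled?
Entangled

Writing the state as a|00⟩ + b|01⟩ + c|10⟩ + d|11⟩, it is a product state iff ad − bc = 0.
Here (a, b, c, d) = (0.3827, 0, 0, -0.9239): ad − bc = (0.3827)(-0.9239) − (0)(0) = -0.3536 ≠ 0, so the state is entangled.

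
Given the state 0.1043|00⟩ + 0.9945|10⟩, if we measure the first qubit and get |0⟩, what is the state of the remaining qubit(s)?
|0⟩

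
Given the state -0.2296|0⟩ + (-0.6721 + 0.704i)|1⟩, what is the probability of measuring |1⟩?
0.9473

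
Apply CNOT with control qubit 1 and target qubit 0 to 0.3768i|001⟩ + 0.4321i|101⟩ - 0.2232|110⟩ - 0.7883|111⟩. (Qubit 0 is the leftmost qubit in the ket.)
0.3768i|001⟩ - 0.2232|010⟩ - 0.7883|011⟩ + 0.4321i|101⟩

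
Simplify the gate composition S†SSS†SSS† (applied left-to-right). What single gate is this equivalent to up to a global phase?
S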